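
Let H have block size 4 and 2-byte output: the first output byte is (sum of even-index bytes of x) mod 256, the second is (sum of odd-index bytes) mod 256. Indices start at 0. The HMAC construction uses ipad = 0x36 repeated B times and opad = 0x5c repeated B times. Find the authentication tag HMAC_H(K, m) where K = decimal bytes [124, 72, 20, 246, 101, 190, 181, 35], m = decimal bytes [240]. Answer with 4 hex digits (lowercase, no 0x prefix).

Key decimal bytes [124, 72, 20, 246, 101, 190, 181, 35] = 7c 48 14 f6 65 be b5 23 is 8 bytes > B = 4, so hash it first: H(key) = aa 1f, then zero-pad to 4 bytes: K' = aa 1f 00 00.
K' ⊕ ipad = 9c 29 36 36.  K' ⊕ opad = f6 43 5c 5c.
Inner input = (K'⊕ipad) ∥ m = 9c 29 36 36 ∥ f0.
Inner hash: even-index sum = 450 mod 256 = 194; odd-index sum = 95 mod 256 = 95 → c2 5f.
Outer input = (K'⊕opad) ∥ inner = f6 43 5c 5c ∥ c2 5f.
Outer hash (tag): even-index sum = 532 mod 256 = 20; odd-index sum = 254 mod 256 = 254 → 14 fe.

14fe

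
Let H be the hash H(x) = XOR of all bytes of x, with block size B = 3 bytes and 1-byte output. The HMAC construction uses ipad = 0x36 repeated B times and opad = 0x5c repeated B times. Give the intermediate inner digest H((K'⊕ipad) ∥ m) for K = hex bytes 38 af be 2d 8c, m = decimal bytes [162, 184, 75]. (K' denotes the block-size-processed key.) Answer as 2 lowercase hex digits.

ef

Key hex bytes 38 af be 2d 8c is 5 bytes > B = 3, so hash it first: H(key) = 88, then zero-pad to 3 bytes: K' = 88 00 00.
K' ⊕ ipad = be 36 36.
Inner input = be 36 36 ∥ a2 b8 4b.
Inner hash: XOR be⊕36⊕36⊕a2⊕b8⊕4b = ef.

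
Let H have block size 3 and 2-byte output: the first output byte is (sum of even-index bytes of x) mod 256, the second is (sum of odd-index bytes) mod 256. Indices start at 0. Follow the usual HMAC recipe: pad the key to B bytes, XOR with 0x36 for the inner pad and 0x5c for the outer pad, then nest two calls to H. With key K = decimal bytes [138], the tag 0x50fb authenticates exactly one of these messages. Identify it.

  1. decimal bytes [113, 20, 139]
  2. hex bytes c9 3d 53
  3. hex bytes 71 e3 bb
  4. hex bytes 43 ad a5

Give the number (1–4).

Key decimal bytes [138] = 8a is 1 byte ≤ B = 3; zero-pad to 3 bytes: K' = 8a 00 00.
K' ⊕ ipad = bc 36 36; K' ⊕ opad = d6 5c 5c.
m1: inner = H(bc 36 36 71 14 8b) = 06 32; tag = H(d6 5c 5c 06 32) = 6462
m2: inner = H(bc 36 36 c9 3d 53) = 2f 52; tag = H(d6 5c 5c 2f 52) = 848b
m3: inner = H(bc 36 36 71 e3 bb) = d5 62; tag = H(d6 5c 5c d5 62) = 9431
m4: inner = H(bc 36 36 43 ad a5) = 9f 1e; tag = H(d6 5c 5c 9f 1e) = 50fb ← matches

4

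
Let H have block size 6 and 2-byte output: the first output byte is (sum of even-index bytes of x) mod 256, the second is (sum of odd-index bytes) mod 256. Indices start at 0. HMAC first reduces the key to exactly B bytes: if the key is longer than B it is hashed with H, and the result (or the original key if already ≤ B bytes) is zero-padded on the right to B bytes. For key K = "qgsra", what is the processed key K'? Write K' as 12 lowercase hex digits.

Key "qgsra" = 71 67 73 72 61 is 5 bytes ≤ B = 6; zero-pad to 6 bytes: K' = 71 67 73 72 61 00.

716773726100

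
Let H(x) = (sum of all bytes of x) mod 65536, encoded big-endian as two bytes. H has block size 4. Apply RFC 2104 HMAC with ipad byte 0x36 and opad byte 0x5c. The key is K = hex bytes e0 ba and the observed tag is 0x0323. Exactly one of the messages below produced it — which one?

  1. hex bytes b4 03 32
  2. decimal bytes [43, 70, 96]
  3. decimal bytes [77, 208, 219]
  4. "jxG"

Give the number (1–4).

3

Key hex bytes e0 ba is 2 bytes ≤ B = 4; zero-pad to 4 bytes: K' = e0 ba 00 00.
K' ⊕ ipad = d6 8c 36 36; K' ⊕ opad = bc e6 5c 5c.
m1: inner = H(d6 8c 36 36 b4 03 32) = 02 b7; tag = H(bc e6 5c 5c 02 b7) = 0313
m2: inner = H(d6 8c 36 36 2b 46 60) = 02 9f; tag = H(bc e6 5c 5c 02 9f) = 02fb
m3: inner = H(d6 8c 36 36 4d d0 db) = 03 c6; tag = H(bc e6 5c 5c 03 c6) = 0323 ← matches
m4: inner = H(d6 8c 36 36 6a 78 47) = 02 f7; tag = H(bc e6 5c 5c 02 f7) = 0353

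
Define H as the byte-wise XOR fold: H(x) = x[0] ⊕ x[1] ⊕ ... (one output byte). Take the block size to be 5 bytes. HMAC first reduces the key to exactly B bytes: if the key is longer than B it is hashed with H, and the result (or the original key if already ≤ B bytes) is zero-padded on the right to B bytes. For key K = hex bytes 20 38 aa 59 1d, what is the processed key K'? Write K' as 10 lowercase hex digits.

Key hex bytes 20 38 aa 59 1d is exactly B = 5 bytes: K' = 20 38 aa 59 1d.

2038aa591d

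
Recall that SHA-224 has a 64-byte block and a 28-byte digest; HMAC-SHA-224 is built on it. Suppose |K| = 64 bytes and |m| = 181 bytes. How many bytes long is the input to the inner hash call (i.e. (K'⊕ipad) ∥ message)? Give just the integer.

245

Key is 64 ≤ 64 bytes, zero-padded: |K'| = 64.
Inner input = (K'⊕ipad) ∥ m → 64 + 181 = 245 bytes.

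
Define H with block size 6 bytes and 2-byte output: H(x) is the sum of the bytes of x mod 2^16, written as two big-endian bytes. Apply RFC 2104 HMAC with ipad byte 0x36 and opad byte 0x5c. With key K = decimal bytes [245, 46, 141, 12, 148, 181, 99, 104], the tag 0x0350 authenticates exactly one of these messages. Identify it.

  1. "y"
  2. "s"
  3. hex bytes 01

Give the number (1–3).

Key decimal bytes [245, 46, 141, 12, 148, 181, 99, 104] = f5 2e 8d 0c 94 b5 63 68 is 8 bytes > B = 6, so hash it first: H(key) = 03 d0, then zero-pad to 6 bytes: K' = 03 d0 00 00 00 00.
K' ⊕ ipad = 35 e6 36 36 36 36; K' ⊕ opad = 5f 8c 5c 5c 5c 5c.
m1: inner = H(35 e6 36 36 36 36 79) = 02 6c; tag = H(5f 8c 5c 5c 5c 5c 02 6c) = 02c9
m2: inner = H(35 e6 36 36 36 36 73) = 02 66; tag = H(5f 8c 5c 5c 5c 5c 02 66) = 02c3
m3: inner = H(35 e6 36 36 36 36 01) = 01 f4; tag = H(5f 8c 5c 5c 5c 5c 01 f4) = 0350 ← matches

3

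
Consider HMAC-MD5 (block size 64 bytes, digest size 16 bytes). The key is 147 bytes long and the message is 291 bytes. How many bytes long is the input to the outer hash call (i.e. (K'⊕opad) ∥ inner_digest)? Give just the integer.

Key is 147 > 64 bytes, so it is hashed to 16 bytes then zero-padded to 64: |K'| = 64.
Outer input = (K'⊕opad) ∥ H(inner) → 64 + 16 = 80 bytes.

80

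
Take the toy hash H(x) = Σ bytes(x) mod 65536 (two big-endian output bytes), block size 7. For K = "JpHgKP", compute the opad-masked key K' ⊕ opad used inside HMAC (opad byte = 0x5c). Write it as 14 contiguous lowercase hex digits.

162c143b170c5c

Key "JpHgKP" = 4a 70 48 67 4b 50 is 6 bytes ≤ B = 7; zero-pad to 7 bytes: K' = 4a 70 48 67 4b 50 00.
XOR each byte with 0x5c: 4a⊕5c=16, 70⊕5c=2c, 48⊕5c=14, 67⊕5c=3b, 4b⊕5c=17, 50⊕5c=0c, 00⊕5c=5c.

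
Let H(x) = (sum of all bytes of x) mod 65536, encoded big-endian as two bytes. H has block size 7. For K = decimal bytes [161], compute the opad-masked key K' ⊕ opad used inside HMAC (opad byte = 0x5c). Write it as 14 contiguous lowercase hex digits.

fd5c5c5c5c5c5c

Key decimal bytes [161] = a1 is 1 byte ≤ B = 7; zero-pad to 7 bytes: K' = a1 00 00 00 00 00 00.
XOR each byte with 0x5c: a1⊕5c=fd, 00⊕5c=5c, 00⊕5c=5c, 00⊕5c=5c, 00⊕5c=5c, 00⊕5c=5c, 00⊕5c=5c.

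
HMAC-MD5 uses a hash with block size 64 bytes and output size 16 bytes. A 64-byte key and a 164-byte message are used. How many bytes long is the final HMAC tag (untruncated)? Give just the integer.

The tag is one MD5 digest: 16 bytes.

16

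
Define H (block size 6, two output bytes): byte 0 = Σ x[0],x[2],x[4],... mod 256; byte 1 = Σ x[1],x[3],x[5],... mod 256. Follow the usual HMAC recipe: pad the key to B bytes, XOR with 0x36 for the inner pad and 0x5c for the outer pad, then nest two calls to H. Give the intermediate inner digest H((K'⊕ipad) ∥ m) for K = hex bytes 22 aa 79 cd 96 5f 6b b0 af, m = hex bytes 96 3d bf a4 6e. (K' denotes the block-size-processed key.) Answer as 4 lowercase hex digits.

acfd

Key hex bytes 22 aa 79 cd 96 5f 6b b0 af is 9 bytes > B = 6, so hash it first: H(key) = 4b 86, then zero-pad to 6 bytes: K' = 4b 86 00 00 00 00.
K' ⊕ ipad = 7d b0 36 36 36 36.
Inner input = 7d b0 36 36 36 36 ∥ 96 3d bf a4 6e.
Inner hash: even-index sum = 684 mod 256 = 172; odd-index sum = 509 mod 256 = 253 → ac fd.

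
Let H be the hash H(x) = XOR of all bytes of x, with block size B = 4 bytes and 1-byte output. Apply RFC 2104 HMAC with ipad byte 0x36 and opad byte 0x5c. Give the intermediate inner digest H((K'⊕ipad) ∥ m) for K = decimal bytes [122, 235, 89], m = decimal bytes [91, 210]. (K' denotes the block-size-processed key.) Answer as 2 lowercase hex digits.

Key decimal bytes [122, 235, 89] = 7a eb 59 is 3 bytes ≤ B = 4; zero-pad to 4 bytes: K' = 7a eb 59 00.
K' ⊕ ipad = 4c dd 6f 36.
Inner input = 4c dd 6f 36 ∥ 5b d2.
Inner hash: XOR 4c⊕dd⊕6f⊕36⊕5b⊕d2 = 41.

41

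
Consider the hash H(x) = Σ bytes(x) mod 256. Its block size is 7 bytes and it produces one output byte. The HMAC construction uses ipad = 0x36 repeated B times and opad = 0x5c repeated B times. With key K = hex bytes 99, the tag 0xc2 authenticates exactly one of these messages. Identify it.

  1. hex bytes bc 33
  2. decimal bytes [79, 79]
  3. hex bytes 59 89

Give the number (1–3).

Key hex bytes 99 is 1 byte ≤ B = 7; zero-pad to 7 bytes: K' = 99 00 00 00 00 00 00.
K' ⊕ ipad = af 36 36 36 36 36 36; K' ⊕ opad = c5 5c 5c 5c 5c 5c 5c.
m1: inner = H(af 36 36 36 36 36 36 bc 33) = e2; tag = H(c5 5c 5c 5c 5c 5c 5c e2) = cf
m2: inner = H(af 36 36 36 36 36 36 4f 4f) = 91; tag = H(c5 5c 5c 5c 5c 5c 5c 91) = 7e
m3: inner = H(af 36 36 36 36 36 36 59 89) = d5; tag = H(c5 5c 5c 5c 5c 5c 5c d5) = c2 ← matches

3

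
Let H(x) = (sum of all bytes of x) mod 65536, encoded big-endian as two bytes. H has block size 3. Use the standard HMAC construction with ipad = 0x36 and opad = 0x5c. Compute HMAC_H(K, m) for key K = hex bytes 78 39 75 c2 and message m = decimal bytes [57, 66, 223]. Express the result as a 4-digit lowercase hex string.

0214

Key hex bytes 78 39 75 c2 is 4 bytes > B = 3, so hash it first: H(key) = 01 e8, then zero-pad to 3 bytes: K' = 01 e8 00.
K' ⊕ ipad = 37 de 36.  K' ⊕ opad = 5d b4 5c.
Inner input = (K'⊕ipad) ∥ m = 37 de 36 ∥ 39 42 df.
Inner hash: sum = 55+222+54+57+66+223 = 677 → 02 a5.
Outer input = (K'⊕opad) ∥ inner = 5d b4 5c ∥ 02 a5.
Outer hash (tag): sum = 93+180+92+2+165 = 532 → 02 14.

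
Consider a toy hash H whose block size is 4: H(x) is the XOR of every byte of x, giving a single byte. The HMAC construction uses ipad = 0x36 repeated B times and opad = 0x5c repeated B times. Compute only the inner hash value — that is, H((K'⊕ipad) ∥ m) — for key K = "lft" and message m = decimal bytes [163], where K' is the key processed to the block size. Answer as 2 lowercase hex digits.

Key "lft" = 6c 66 74 is 3 bytes ≤ B = 4; zero-pad to 4 bytes: K' = 6c 66 74 00.
K' ⊕ ipad = 5a 50 42 36.
Inner input = 5a 50 42 36 ∥ a3.
Inner hash: XOR 5a⊕50⊕42⊕36⊕a3 = dd.

dd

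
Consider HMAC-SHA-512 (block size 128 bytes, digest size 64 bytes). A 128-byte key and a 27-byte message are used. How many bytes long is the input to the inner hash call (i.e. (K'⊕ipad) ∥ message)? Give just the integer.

155

Key is 128 ≤ 128 bytes, zero-padded: |K'| = 128.
Inner input = (K'⊕ipad) ∥ m → 128 + 27 = 155 bytes.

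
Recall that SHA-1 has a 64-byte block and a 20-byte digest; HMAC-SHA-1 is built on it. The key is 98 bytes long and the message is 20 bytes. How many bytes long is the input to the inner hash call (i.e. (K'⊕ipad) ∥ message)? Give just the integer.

84

Key is 98 > 64 bytes, so it is hashed to 20 bytes then zero-padded to 64: |K'| = 64.
Inner input = (K'⊕ipad) ∥ m → 64 + 20 = 84 bytes.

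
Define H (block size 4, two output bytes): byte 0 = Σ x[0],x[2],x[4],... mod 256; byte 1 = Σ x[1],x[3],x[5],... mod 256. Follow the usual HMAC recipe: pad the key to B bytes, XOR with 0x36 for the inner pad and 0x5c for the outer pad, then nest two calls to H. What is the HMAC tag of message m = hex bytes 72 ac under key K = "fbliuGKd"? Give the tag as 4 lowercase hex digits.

76a8

Key "fbliuGKd" = 66 62 6c 69 75 47 4b 64 is 8 bytes > B = 4, so hash it first: H(key) = 92 76, then zero-pad to 4 bytes: K' = 92 76 00 00.
K' ⊕ ipad = a4 40 36 36.  K' ⊕ opad = ce 2a 5c 5c.
Inner input = (K'⊕ipad) ∥ m = a4 40 36 36 ∥ 72 ac.
Inner hash: even-index sum = 332 mod 256 = 76; odd-index sum = 290 mod 256 = 34 → 4c 22.
Outer input = (K'⊕opad) ∥ inner = ce 2a 5c 5c ∥ 4c 22.
Outer hash (tag): even-index sum = 374 mod 256 = 118; odd-index sum = 168 mod 256 = 168 → 76 a8.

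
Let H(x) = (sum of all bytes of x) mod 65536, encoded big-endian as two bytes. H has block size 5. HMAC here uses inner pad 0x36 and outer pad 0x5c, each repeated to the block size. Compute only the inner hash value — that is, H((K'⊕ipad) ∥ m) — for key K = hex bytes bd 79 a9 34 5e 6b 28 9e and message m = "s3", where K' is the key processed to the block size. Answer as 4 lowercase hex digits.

Key hex bytes bd 79 a9 34 5e 6b 28 9e is 8 bytes > B = 5, so hash it first: H(key) = 03 a2, then zero-pad to 5 bytes: K' = 03 a2 00 00 00.
K' ⊕ ipad = 35 94 36 36 36.
Inner input = 35 94 36 36 36 ∥ 73 33.
Inner hash: sum = 53+148+54+54+54+115+51 = 529 → 02 11.

0211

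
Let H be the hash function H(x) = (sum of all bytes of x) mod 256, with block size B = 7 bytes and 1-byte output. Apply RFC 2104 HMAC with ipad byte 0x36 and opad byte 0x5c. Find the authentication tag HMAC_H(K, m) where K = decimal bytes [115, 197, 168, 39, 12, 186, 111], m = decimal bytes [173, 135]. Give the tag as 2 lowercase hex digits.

da

Key decimal bytes [115, 197, 168, 39, 12, 186, 111] = 73 c5 a8 27 0c ba 6f is exactly B = 7 bytes: K' = 73 c5 a8 27 0c ba 6f.
K' ⊕ ipad = 45 f3 9e 11 3a 8c 59.  K' ⊕ opad = 2f 99 f4 7b 50 e6 33.
Inner input = (K'⊕ipad) ∥ m = 45 f3 9e 11 3a 8c 59 ∥ ad 87.
Inner hash: sum = 69+243+158+17+58+140+89+173+135 = 1082; mod 256 = 58 → 3a.
Outer input = (K'⊕opad) ∥ inner = 2f 99 f4 7b 50 e6 33 ∥ 3a.
Outer hash (tag): sum = 47+153+244+123+80+230+51+58 = 986; mod 256 = 218 → da.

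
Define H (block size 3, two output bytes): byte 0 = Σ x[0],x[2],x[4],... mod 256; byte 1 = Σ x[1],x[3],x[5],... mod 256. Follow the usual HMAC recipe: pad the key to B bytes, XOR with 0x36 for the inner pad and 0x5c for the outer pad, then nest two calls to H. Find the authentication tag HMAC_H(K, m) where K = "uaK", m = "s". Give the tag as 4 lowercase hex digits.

0afd

Key "uaK" = 75 61 4b is exactly B = 3 bytes: K' = 75 61 4b.
K' ⊕ ipad = 43 57 7d.  K' ⊕ opad = 29 3d 17.
Inner input = (K'⊕ipad) ∥ m = 43 57 7d ∥ 73.
Inner hash: even-index sum = 192 mod 256 = 192; odd-index sum = 202 mod 256 = 202 → c0 ca.
Outer input = (K'⊕opad) ∥ inner = 29 3d 17 ∥ c0 ca.
Outer hash (tag): even-index sum = 266 mod 256 = 10; odd-index sum = 253 mod 256 = 253 → 0a fd.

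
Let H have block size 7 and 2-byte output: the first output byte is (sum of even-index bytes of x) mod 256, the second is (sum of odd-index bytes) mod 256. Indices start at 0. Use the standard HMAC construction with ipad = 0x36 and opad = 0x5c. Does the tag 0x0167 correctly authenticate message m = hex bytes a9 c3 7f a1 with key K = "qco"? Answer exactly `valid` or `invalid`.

Key "qco" = 71 63 6f is 3 bytes ≤ B = 7; zero-pad to 7 bytes: K' = 71 63 6f 00 00 00 00.
K' ⊕ ipad = 47 55 59 36 36 36 36; K' ⊕ opad = 2d 3f 33 5c 5c 5c 5c.
Inner hash: even-index sum = 624 mod 256 = 112; odd-index sum = 489 mod 256 = 233 → 70 e9.
Outer hash (recomputed tag): even-index sum = 513 mod 256 = 1; odd-index sum = 359 mod 256 = 103 → 01 67.
Recomputed tag = 0167; claimed = 0167 → match.

valid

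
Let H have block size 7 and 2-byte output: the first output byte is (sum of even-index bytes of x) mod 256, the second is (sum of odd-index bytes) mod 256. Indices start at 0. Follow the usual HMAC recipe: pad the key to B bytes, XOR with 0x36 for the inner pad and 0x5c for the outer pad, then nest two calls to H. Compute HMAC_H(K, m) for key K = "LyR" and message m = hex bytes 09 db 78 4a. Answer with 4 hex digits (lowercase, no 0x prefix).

124c

Key "LyR" = 4c 79 52 is 3 bytes ≤ B = 7; zero-pad to 7 bytes: K' = 4c 79 52 00 00 00 00.
K' ⊕ ipad = 7a 4f 64 36 36 36 36.  K' ⊕ opad = 10 25 0e 5c 5c 5c 5c.
Inner input = (K'⊕ipad) ∥ m = 7a 4f 64 36 36 36 36 ∥ 09 db 78 4a.
Inner hash: even-index sum = 623 mod 256 = 111; odd-index sum = 316 mod 256 = 60 → 6f 3c.
Outer input = (K'⊕opad) ∥ inner = 10 25 0e 5c 5c 5c 5c ∥ 6f 3c.
Outer hash (tag): even-index sum = 274 mod 256 = 18; odd-index sum = 332 mod 256 = 76 → 12 4c.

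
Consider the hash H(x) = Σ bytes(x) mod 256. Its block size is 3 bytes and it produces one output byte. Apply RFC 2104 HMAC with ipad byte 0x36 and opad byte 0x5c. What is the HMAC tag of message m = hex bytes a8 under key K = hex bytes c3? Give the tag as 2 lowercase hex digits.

Key hex bytes c3 is 1 byte ≤ B = 3; zero-pad to 3 bytes: K' = c3 00 00.
K' ⊕ ipad = f5 36 36.  K' ⊕ opad = 9f 5c 5c.
Inner input = (K'⊕ipad) ∥ m = f5 36 36 ∥ a8.
Inner hash: sum = 245+54+54+168 = 521; mod 256 = 9 → 09.
Outer input = (K'⊕opad) ∥ inner = 9f 5c 5c ∥ 09.
Outer hash (tag): sum = 159+92+92+9 = 352; mod 256 = 96 → 60.

60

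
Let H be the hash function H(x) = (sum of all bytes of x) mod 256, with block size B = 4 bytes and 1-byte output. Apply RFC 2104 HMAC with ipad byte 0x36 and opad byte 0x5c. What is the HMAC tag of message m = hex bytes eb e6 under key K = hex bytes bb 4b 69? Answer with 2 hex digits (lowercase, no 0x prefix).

ff

Key hex bytes bb 4b 69 is 3 bytes ≤ B = 4; zero-pad to 4 bytes: K' = bb 4b 69 00.
K' ⊕ ipad = 8d 7d 5f 36.  K' ⊕ opad = e7 17 35 5c.
Inner input = (K'⊕ipad) ∥ m = 8d 7d 5f 36 ∥ eb e6.
Inner hash: sum = 141+125+95+54+235+230 = 880; mod 256 = 112 → 70.
Outer input = (K'⊕opad) ∥ inner = e7 17 35 5c ∥ 70.
Outer hash (tag): sum = 231+23+53+92+112 = 511; mod 256 = 255 → ff.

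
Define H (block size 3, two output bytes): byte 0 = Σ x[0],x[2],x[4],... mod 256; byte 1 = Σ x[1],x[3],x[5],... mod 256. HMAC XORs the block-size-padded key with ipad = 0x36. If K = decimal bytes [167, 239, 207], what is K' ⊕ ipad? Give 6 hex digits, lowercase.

91d9f9

Key decimal bytes [167, 239, 207] = a7 ef cf is exactly B = 3 bytes: K' = a7 ef cf.
XOR each byte with 0x36: a7⊕36=91, ef⊕36=d9, cf⊕36=f9.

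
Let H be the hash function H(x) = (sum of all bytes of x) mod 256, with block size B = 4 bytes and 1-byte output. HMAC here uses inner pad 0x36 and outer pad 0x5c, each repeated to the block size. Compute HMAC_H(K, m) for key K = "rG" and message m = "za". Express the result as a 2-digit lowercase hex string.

Key "rG" = 72 47 is 2 bytes ≤ B = 4; zero-pad to 4 bytes: K' = 72 47 00 00.
K' ⊕ ipad = 44 71 36 36.  K' ⊕ opad = 2e 1b 5c 5c.
Inner input = (K'⊕ipad) ∥ m = 44 71 36 36 ∥ 7a 61.
Inner hash: sum = 68+113+54+54+122+97 = 508; mod 256 = 252 → fc.
Outer input = (K'⊕opad) ∥ inner = 2e 1b 5c 5c ∥ fc.
Outer hash (tag): sum = 46+27+92+92+252 = 509; mod 256 = 253 → fd.

fd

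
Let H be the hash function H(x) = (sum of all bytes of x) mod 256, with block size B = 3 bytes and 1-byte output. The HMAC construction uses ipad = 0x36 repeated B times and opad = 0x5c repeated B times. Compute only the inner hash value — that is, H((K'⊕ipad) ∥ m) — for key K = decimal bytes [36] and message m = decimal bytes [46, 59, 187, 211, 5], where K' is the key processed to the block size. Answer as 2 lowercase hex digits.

7a

Key decimal bytes [36] = 24 is 1 byte ≤ B = 3; zero-pad to 3 bytes: K' = 24 00 00.
K' ⊕ ipad = 12 36 36.
Inner input = 12 36 36 ∥ 2e 3b bb d3 05.
Inner hash: sum = 18+54+54+46+59+187+211+5 = 634; mod 256 = 122 → 7a.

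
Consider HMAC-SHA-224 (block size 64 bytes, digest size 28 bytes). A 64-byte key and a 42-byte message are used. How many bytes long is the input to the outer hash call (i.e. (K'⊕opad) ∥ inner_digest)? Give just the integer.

Key is 64 ≤ 64 bytes, zero-padded: |K'| = 64.
Outer input = (K'⊕opad) ∥ H(inner) → 64 + 28 = 92 bytes.

92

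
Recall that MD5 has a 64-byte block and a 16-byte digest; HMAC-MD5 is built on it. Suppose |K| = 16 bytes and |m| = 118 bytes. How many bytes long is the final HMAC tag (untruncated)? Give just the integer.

16

The tag is one MD5 digest: 16 bytes.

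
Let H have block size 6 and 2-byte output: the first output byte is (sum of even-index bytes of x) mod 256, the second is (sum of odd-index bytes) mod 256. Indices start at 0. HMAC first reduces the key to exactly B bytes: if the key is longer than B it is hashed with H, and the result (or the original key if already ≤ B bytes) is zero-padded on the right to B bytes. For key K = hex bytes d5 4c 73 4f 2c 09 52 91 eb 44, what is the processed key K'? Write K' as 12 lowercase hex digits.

|K| = 10 > B = 6, so first hash the key.
H(K): even-index sum = 689 mod 256 = 177; odd-index sum = 377 mod 256 = 121 → b1 79.
Zero-pad H(K) = b1 79 to 6 bytes: K' = b1 79 00 00 00 00.

b17900000000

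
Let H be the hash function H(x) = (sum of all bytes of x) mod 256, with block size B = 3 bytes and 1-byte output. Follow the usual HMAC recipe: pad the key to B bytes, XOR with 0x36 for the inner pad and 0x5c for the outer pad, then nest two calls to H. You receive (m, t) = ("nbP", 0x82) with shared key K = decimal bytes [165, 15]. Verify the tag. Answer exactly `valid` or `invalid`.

Key decimal bytes [165, 15] = a5 0f is 2 bytes ≤ B = 3; zero-pad to 3 bytes: K' = a5 0f 00.
K' ⊕ ipad = 93 39 36; K' ⊕ opad = f9 53 5c.
Inner hash: sum = 147+57+54+110+98+80 = 546; mod 256 = 34 → 22.
Outer hash (recomputed tag): sum = 249+83+92+34 = 458; mod 256 = 202 → ca.
Recomputed tag = ca; claimed = 82 → mismatch.

invalid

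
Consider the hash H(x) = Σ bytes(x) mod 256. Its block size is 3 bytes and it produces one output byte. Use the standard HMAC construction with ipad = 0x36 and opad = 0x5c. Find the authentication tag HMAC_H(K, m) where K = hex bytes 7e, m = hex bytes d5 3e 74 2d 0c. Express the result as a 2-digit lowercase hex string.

4e

Key hex bytes 7e is 1 byte ≤ B = 3; zero-pad to 3 bytes: K' = 7e 00 00.
K' ⊕ ipad = 48 36 36.  K' ⊕ opad = 22 5c 5c.
Inner input = (K'⊕ipad) ∥ m = 48 36 36 ∥ d5 3e 74 2d 0c.
Inner hash: sum = 72+54+54+213+62+116+45+12 = 628; mod 256 = 116 → 74.
Outer input = (K'⊕opad) ∥ inner = 22 5c 5c ∥ 74.
Outer hash (tag): sum = 34+92+92+116 = 334; mod 256 = 78 → 4e.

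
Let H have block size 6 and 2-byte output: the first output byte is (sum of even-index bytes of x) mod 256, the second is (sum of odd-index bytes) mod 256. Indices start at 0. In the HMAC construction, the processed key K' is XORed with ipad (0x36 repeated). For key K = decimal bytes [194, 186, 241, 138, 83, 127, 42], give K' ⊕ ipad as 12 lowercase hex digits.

Key decimal bytes [194, 186, 241, 138, 83, 127, 42] = c2 ba f1 8a 53 7f 2a is 7 bytes > B = 6, so hash it first: H(key) = 30 c3, then zero-pad to 6 bytes: K' = 30 c3 00 00 00 00.
XOR each byte with 0x36: 30⊕36=06, c3⊕36=f5, 00⊕36=36, 00⊕36=36, 00⊕36=36, 00⊕36=36.

06f536363636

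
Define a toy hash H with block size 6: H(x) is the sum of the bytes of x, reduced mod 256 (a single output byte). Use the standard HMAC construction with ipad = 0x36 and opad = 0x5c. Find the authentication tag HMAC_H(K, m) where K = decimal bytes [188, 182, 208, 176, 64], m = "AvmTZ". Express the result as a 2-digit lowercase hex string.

Key decimal bytes [188, 182, 208, 176, 64] = bc b6 d0 b0 40 is 5 bytes ≤ B = 6; zero-pad to 6 bytes: K' = bc b6 d0 b0 40 00.
K' ⊕ ipad = 8a 80 e6 86 76 36.  K' ⊕ opad = e0 ea 8c ec 1c 5c.
Inner input = (K'⊕ipad) ∥ m = 8a 80 e6 86 76 36 ∥ 41 76 6d 54 5a.
Inner hash: sum = 138+128+230+134+118+54+65+118+109+84+90 = 1268; mod 256 = 244 → f4.
Outer input = (K'⊕opad) ∥ inner = e0 ea 8c ec 1c 5c ∥ f4.
Outer hash (tag): sum = 224+234+140+236+28+92+244 = 1198; mod 256 = 174 → ae.

ae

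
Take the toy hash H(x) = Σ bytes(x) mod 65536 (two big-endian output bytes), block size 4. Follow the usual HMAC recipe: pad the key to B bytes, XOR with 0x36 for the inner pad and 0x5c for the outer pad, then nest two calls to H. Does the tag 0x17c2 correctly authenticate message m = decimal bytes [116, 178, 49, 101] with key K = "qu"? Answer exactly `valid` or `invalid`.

invalid

Key "qu" = 71 75 is 2 bytes ≤ B = 4; zero-pad to 4 bytes: K' = 71 75 00 00.
K' ⊕ ipad = 47 43 36 36; K' ⊕ opad = 2d 29 5c 5c.
Inner hash: sum = 71+67+54+54+116+178+49+101 = 690 → 02 b2.
Outer hash (recomputed tag): sum = 45+41+92+92+2+178 = 450 → 01 c2.
Recomputed tag = 01c2; claimed = 17c2 → mismatch.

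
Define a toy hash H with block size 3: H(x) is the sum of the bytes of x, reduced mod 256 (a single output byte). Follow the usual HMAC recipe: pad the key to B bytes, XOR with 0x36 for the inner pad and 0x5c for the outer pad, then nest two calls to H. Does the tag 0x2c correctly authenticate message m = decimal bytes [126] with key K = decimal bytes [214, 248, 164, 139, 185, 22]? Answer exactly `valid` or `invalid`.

valid

Key decimal bytes [214, 248, 164, 139, 185, 22] = d6 f8 a4 8b b9 16 is 6 bytes > B = 3, so hash it first: H(key) = cc, then zero-pad to 3 bytes: K' = cc 00 00.
K' ⊕ ipad = fa 36 36; K' ⊕ opad = 90 5c 5c.
Inner hash: sum = 250+54+54+126 = 484; mod 256 = 228 → e4.
Outer hash (recomputed tag): sum = 144+92+92+228 = 556; mod 256 = 44 → 2c.
Recomputed tag = 2c; claimed = 2c → match.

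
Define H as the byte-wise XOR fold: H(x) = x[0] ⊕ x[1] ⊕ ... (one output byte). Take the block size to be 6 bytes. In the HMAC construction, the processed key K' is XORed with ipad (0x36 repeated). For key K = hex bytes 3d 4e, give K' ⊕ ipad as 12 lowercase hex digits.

0b7836363636

Key hex bytes 3d 4e is 2 bytes ≤ B = 6; zero-pad to 6 bytes: K' = 3d 4e 00 00 00 00.
XOR each byte with 0x36: 3d⊕36=0b, 4e⊕36=78, 00⊕36=36, 00⊕36=36, 00⊕36=36, 00⊕36=36.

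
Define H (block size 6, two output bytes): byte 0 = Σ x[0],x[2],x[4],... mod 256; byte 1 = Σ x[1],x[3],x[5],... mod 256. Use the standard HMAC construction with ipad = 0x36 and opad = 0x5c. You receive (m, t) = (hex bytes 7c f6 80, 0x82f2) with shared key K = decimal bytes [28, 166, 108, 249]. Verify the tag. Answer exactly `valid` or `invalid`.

invalid

Key decimal bytes [28, 166, 108, 249] = 1c a6 6c f9 is 4 bytes ≤ B = 6; zero-pad to 6 bytes: K' = 1c a6 6c f9 00 00.
K' ⊕ ipad = 2a 90 5a cf 36 36; K' ⊕ opad = 40 fa 30 a5 5c 5c.
Inner hash: even-index sum = 438 mod 256 = 182; odd-index sum = 651 mod 256 = 139 → b6 8b.
Outer hash (recomputed tag): even-index sum = 386 mod 256 = 130; odd-index sum = 646 mod 256 = 134 → 82 86.
Recomputed tag = 8286; claimed = 82f2 → mismatch.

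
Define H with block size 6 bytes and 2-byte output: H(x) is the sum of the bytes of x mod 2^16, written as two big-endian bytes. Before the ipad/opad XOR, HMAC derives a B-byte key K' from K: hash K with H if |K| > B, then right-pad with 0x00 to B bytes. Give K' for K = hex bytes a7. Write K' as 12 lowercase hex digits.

a70000000000

Key hex bytes a7 is 1 byte ≤ B = 6; zero-pad to 6 bytes: K' = a7 00 00 00 00 00.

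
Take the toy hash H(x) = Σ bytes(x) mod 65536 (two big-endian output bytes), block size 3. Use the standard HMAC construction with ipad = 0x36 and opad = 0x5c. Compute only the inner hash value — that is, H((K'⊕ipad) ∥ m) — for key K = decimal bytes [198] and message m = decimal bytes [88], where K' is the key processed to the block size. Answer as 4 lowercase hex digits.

Key decimal bytes [198] = c6 is 1 byte ≤ B = 3; zero-pad to 3 bytes: K' = c6 00 00.
K' ⊕ ipad = f0 36 36.
Inner input = f0 36 36 ∥ 58.
Inner hash: sum = 240+54+54+88 = 436 → 01 b4.

01b4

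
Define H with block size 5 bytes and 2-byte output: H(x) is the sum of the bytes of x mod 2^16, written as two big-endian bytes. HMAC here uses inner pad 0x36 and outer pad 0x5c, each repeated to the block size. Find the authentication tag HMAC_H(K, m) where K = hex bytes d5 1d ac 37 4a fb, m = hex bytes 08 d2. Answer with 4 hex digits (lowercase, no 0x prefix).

Key hex bytes d5 1d ac 37 4a fb is 6 bytes > B = 5, so hash it first: H(key) = 03 1a, then zero-pad to 5 bytes: K' = 03 1a 00 00 00.
K' ⊕ ipad = 35 2c 36 36 36.  K' ⊕ opad = 5f 46 5c 5c 5c.
Inner input = (K'⊕ipad) ∥ m = 35 2c 36 36 36 ∥ 08 d2.
Inner hash: sum = 53+44+54+54+54+8+210 = 477 → 01 dd.
Outer input = (K'⊕opad) ∥ inner = 5f 46 5c 5c 5c ∥ 01 dd.
Outer hash (tag): sum = 95+70+92+92+92+1+221 = 663 → 02 97.

0297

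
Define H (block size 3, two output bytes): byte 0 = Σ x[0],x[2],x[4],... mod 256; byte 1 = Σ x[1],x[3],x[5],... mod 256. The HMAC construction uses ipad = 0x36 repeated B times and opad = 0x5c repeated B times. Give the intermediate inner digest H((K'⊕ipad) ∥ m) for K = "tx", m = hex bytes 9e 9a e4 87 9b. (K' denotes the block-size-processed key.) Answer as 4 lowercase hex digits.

996b

Key "tx" = 74 78 is 2 bytes ≤ B = 3; zero-pad to 3 bytes: K' = 74 78 00.
K' ⊕ ipad = 42 4e 36.
Inner input = 42 4e 36 ∥ 9e 9a e4 87 9b.
Inner hash: even-index sum = 409 mod 256 = 153; odd-index sum = 619 mod 256 = 107 → 99 6b.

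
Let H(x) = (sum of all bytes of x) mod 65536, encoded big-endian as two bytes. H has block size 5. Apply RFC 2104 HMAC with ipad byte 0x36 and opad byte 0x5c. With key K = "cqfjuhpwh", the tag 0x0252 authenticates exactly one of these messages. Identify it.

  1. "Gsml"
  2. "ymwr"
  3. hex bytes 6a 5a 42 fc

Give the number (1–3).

Key "cqfjuhpwh" = 63 71 66 6a 75 68 70 77 68 is 9 bytes > B = 5, so hash it first: H(key) = 03 d0, then zero-pad to 5 bytes: K' = 03 d0 00 00 00.
K' ⊕ ipad = 35 e6 36 36 36; K' ⊕ opad = 5f 8c 5c 5c 5c.
m1: inner = H(35 e6 36 36 36 47 73 6d 6c) = 03 50; tag = H(5f 8c 5c 5c 5c 03 50) = 0252 ← matches
m2: inner = H(35 e6 36 36 36 79 6d 77 72) = 03 8c; tag = H(5f 8c 5c 5c 5c 03 8c) = 028e
m3: inner = H(35 e6 36 36 36 6a 5a 42 fc) = 03 bf; tag = H(5f 8c 5c 5c 5c 03 bf) = 02c1

1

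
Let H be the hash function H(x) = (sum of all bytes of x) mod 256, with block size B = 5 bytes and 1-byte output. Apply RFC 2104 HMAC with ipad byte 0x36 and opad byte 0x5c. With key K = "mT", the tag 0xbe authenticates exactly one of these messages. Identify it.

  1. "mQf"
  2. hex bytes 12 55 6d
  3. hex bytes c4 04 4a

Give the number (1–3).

3

Key "mT" = 6d 54 is 2 bytes ≤ B = 5; zero-pad to 5 bytes: K' = 6d 54 00 00 00.
K' ⊕ ipad = 5b 62 36 36 36; K' ⊕ opad = 31 08 5c 5c 5c.
m1: inner = H(5b 62 36 36 36 6d 51 66) = 83; tag = H(31 08 5c 5c 5c 83) = d0
m2: inner = H(5b 62 36 36 36 12 55 6d) = 33; tag = H(31 08 5c 5c 5c 33) = 80
m3: inner = H(5b 62 36 36 36 c4 04 4a) = 71; tag = H(31 08 5c 5c 5c 71) = be ← matches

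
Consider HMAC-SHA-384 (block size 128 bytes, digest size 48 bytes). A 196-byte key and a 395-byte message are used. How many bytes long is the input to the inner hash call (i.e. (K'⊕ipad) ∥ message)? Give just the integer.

523

Key is 196 > 128 bytes, so it is hashed to 48 bytes then zero-padded to 128: |K'| = 128.
Inner input = (K'⊕ipad) ∥ m → 128 + 395 = 523 bytes.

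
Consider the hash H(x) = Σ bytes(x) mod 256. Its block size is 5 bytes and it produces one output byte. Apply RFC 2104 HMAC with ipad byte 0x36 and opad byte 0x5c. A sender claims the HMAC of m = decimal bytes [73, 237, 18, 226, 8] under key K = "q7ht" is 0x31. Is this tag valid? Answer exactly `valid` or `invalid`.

invalid

Key "q7ht" = 71 37 68 74 is 4 bytes ≤ B = 5; zero-pad to 5 bytes: K' = 71 37 68 74 00.
K' ⊕ ipad = 47 01 5e 42 36; K' ⊕ opad = 2d 6b 34 28 5c.
Inner hash: sum = 71+1+94+66+54+73+237+18+226+8 = 848; mod 256 = 80 → 50.
Outer hash (recomputed tag): sum = 45+107+52+40+92+80 = 416; mod 256 = 160 → a0.
Recomputed tag = a0; claimed = 31 → mismatch.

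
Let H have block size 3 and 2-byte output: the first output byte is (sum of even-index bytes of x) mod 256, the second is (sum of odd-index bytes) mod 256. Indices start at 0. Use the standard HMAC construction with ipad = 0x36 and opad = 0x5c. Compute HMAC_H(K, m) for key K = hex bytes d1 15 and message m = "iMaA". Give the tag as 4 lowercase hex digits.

Key hex bytes d1 15 is 2 bytes ≤ B = 3; zero-pad to 3 bytes: K' = d1 15 00.
K' ⊕ ipad = e7 23 36.  K' ⊕ opad = 8d 49 5c.
Inner input = (K'⊕ipad) ∥ m = e7 23 36 ∥ 69 4d 61 41.
Inner hash: even-index sum = 427 mod 256 = 171; odd-index sum = 237 mod 256 = 237 → ab ed.
Outer input = (K'⊕opad) ∥ inner = 8d 49 5c ∥ ab ed.
Outer hash (tag): even-index sum = 470 mod 256 = 214; odd-index sum = 244 mod 256 = 244 → d6 f4.

d6f4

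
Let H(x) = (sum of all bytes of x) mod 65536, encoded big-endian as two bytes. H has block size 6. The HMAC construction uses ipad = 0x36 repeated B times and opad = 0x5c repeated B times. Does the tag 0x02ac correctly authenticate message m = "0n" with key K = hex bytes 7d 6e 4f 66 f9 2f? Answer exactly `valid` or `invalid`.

valid

Key hex bytes 7d 6e 4f 66 f9 2f is exactly B = 6 bytes: K' = 7d 6e 4f 66 f9 2f.
K' ⊕ ipad = 4b 58 79 50 cf 19; K' ⊕ opad = 21 32 13 3a a5 73.
Inner hash: sum = 75+88+121+80+207+25+48+110 = 754 → 02 f2.
Outer hash (recomputed tag): sum = 33+50+19+58+165+115+2+242 = 684 → 02 ac.
Recomputed tag = 02ac; claimed = 02ac → match.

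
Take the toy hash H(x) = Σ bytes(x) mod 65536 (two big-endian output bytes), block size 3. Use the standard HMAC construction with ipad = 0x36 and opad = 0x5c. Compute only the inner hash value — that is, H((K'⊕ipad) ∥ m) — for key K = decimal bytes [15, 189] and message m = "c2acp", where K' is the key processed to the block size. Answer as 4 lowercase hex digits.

Key decimal bytes [15, 189] = 0f bd is 2 bytes ≤ B = 3; zero-pad to 3 bytes: K' = 0f bd 00.
K' ⊕ ipad = 39 8b 36.
Inner input = 39 8b 36 ∥ 63 32 61 63 70.
Inner hash: sum = 57+139+54+99+50+97+99+112 = 707 → 02 c3.

02c3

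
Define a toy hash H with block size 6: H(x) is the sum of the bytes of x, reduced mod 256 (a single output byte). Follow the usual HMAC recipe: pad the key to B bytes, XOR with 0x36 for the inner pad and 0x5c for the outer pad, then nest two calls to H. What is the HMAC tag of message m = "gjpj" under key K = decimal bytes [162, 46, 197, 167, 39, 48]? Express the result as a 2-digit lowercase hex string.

Key decimal bytes [162, 46, 197, 167, 39, 48] = a2 2e c5 a7 27 30 is exactly B = 6 bytes: K' = a2 2e c5 a7 27 30.
K' ⊕ ipad = 94 18 f3 91 11 06.  K' ⊕ opad = fe 72 99 fb 7b 6c.
Inner input = (K'⊕ipad) ∥ m = 94 18 f3 91 11 06 ∥ 67 6a 70 6a.
Inner hash: sum = 148+24+243+145+17+6+103+106+112+106 = 1010; mod 256 = 242 → f2.
Outer input = (K'⊕opad) ∥ inner = fe 72 99 fb 7b 6c ∥ f2.
Outer hash (tag): sum = 254+114+153+251+123+108+242 = 1245; mod 256 = 221 → dd.

dd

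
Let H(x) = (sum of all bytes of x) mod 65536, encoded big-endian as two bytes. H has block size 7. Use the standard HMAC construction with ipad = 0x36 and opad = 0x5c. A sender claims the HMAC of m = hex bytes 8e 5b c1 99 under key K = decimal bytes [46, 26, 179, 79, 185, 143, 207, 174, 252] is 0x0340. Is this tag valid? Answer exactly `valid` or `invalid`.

valid

Key decimal bytes [46, 26, 179, 79, 185, 143, 207, 174, 252] = 2e 1a b3 4f b9 8f cf ae fc is 9 bytes > B = 7, so hash it first: H(key) = 05 0b, then zero-pad to 7 bytes: K' = 05 0b 00 00 00 00 00.
K' ⊕ ipad = 33 3d 36 36 36 36 36; K' ⊕ opad = 59 57 5c 5c 5c 5c 5c.
Inner hash: sum = 51+61+54+54+54+54+54+142+91+193+153 = 961 → 03 c1.
Outer hash (recomputed tag): sum = 89+87+92+92+92+92+92+3+193 = 832 → 03 40.
Recomputed tag = 0340; claimed = 0340 → match.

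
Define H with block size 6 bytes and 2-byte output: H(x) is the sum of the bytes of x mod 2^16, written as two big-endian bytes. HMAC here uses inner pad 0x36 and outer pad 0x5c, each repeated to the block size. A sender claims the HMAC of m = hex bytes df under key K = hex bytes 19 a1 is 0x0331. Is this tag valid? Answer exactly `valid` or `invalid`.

Key hex bytes 19 a1 is 2 bytes ≤ B = 6; zero-pad to 6 bytes: K' = 19 a1 00 00 00 00.
K' ⊕ ipad = 2f 97 36 36 36 36; K' ⊕ opad = 45 fd 5c 5c 5c 5c.
Inner hash: sum = 47+151+54+54+54+54+223 = 637 → 02 7d.
Outer hash (recomputed tag): sum = 69+253+92+92+92+92+2+125 = 817 → 03 31.
Recomputed tag = 0331; claimed = 0331 → match.

valid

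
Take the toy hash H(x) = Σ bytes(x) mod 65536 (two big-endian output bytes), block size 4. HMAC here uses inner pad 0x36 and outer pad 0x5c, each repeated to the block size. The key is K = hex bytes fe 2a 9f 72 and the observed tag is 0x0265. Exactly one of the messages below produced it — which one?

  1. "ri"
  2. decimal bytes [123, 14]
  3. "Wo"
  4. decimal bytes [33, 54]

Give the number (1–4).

2

Key hex bytes fe 2a 9f 72 is exactly B = 4 bytes: K' = fe 2a 9f 72.
K' ⊕ ipad = c8 1c a9 44; K' ⊕ opad = a2 76 c3 2e.
m1: inner = H(c8 1c a9 44 72 69) = 02 ac; tag = H(a2 76 c3 2e 02 ac) = 02b7
m2: inner = H(c8 1c a9 44 7b 0e) = 02 5a; tag = H(a2 76 c3 2e 02 5a) = 0265 ← matches
m3: inner = H(c8 1c a9 44 57 6f) = 02 97; tag = H(a2 76 c3 2e 02 97) = 02a2
m4: inner = H(c8 1c a9 44 21 36) = 02 28; tag = H(a2 76 c3 2e 02 28) = 0233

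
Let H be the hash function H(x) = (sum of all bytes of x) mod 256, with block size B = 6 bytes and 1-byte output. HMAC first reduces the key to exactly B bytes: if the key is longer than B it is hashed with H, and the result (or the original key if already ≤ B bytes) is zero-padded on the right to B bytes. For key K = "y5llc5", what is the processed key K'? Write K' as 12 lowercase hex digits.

Key "y5llc5" = 79 35 6c 6c 63 35 is exactly B = 6 bytes: K' = 79 35 6c 6c 63 35.

79356c6c6335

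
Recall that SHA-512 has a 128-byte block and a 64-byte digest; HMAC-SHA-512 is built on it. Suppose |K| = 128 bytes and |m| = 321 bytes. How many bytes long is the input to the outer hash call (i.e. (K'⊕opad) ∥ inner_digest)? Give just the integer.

Key is 128 ≤ 128 bytes, zero-padded: |K'| = 128.
Outer input = (K'⊕opad) ∥ H(inner) → 128 + 64 = 192 bytes.

192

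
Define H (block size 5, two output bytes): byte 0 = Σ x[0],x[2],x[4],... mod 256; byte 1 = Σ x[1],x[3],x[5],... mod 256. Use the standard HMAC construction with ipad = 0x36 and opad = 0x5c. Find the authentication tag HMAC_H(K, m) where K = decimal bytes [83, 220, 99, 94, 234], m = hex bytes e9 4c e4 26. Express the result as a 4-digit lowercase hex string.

Key decimal bytes [83, 220, 99, 94, 234] = 53 dc 63 5e ea is exactly B = 5 bytes: K' = 53 dc 63 5e ea.
K' ⊕ ipad = 65 ea 55 68 dc.  K' ⊕ opad = 0f 80 3f 02 b6.
Inner input = (K'⊕ipad) ∥ m = 65 ea 55 68 dc ∥ e9 4c e4 26.
Inner hash: even-index sum = 520 mod 256 = 8; odd-index sum = 799 mod 256 = 31 → 08 1f.
Outer input = (K'⊕opad) ∥ inner = 0f 80 3f 02 b6 ∥ 08 1f.
Outer hash (tag): even-index sum = 291 mod 256 = 35; odd-index sum = 138 mod 256 = 138 → 23 8a.

238a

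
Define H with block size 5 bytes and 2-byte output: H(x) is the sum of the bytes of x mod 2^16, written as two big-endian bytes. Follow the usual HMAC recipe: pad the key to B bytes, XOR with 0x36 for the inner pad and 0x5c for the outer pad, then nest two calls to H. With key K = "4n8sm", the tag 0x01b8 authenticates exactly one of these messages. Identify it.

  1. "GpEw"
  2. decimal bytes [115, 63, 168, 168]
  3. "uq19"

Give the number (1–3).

3

Key "4n8sm" = 34 6e 38 73 6d is exactly B = 5 bytes: K' = 34 6e 38 73 6d.
K' ⊕ ipad = 02 58 0e 45 5b; K' ⊕ opad = 68 32 64 2f 31.
m1: inner = H(02 58 0e 45 5b 47 70 45 77) = 02 7b; tag = H(68 32 64 2f 31 02 7b) = 01db
m2: inner = H(02 58 0e 45 5b 73 3f a8 a8) = 03 0a; tag = H(68 32 64 2f 31 03 0a) = 016b
m3: inner = H(02 58 0e 45 5b 75 71 31 39) = 02 58; tag = H(68 32 64 2f 31 02 58) = 01b8 ← matches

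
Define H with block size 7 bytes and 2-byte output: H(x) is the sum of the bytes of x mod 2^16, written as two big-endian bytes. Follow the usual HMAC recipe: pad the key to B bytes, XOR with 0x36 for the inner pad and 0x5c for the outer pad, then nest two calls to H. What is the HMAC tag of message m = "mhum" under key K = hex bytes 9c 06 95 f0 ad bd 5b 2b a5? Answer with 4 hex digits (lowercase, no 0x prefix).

Key hex bytes 9c 06 95 f0 ad bd 5b 2b a5 is 9 bytes > B = 7, so hash it first: H(key) = 04 bc, then zero-pad to 7 bytes: K' = 04 bc 00 00 00 00 00.
K' ⊕ ipad = 32 8a 36 36 36 36 36.  K' ⊕ opad = 58 e0 5c 5c 5c 5c 5c.
Inner input = (K'⊕ipad) ∥ m = 32 8a 36 36 36 36 36 ∥ 6d 68 75 6d.
Inner hash: sum = 50+138+54+54+54+54+54+109+104+117+109 = 897 → 03 81.
Outer input = (K'⊕opad) ∥ inner = 58 e0 5c 5c 5c 5c 5c ∥ 03 81.
Outer hash (tag): sum = 88+224+92+92+92+92+92+3+129 = 904 → 03 88.

0388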